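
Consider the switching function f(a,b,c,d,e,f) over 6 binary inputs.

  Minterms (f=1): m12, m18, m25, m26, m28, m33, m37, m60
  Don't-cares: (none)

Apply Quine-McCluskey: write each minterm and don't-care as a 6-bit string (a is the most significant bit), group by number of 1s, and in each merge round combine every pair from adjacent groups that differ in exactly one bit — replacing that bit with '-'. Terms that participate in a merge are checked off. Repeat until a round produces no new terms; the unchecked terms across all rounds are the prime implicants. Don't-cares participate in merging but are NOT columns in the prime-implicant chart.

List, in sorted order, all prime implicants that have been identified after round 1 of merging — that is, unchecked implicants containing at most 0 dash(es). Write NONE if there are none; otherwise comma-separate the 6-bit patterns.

011001

[col 0] 001100*, 010010*, 011001, 011010*, 011100*, 100001*, 100101*, 111100*
[col 1] -11100, 0-1100, 01-010, 100-01
Prime implicants: -11100, 0-1100, 01-010, 011001, 100-01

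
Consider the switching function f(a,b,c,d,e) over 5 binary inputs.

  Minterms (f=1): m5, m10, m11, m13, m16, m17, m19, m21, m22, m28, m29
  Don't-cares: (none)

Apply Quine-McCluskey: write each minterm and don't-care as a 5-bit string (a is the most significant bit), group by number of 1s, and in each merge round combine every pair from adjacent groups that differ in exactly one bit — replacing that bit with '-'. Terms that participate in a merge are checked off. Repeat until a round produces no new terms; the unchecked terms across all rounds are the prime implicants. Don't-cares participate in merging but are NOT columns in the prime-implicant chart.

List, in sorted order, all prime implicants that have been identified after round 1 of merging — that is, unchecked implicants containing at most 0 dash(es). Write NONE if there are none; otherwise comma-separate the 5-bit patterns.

[col 0] 00101*, 01010*, 01011*, 01101*, 10000*, 10001*, 10011*, 10101*, 10110, 11100*, 11101*
[col 1] -0101*, -1101*, 0-101*, 0101-, 1-101*, 10-01, 100-1, 1000-, 1110-
[col 2] --101
Prime implicants: --101, 0101-, 10-01, 100-1, 1000-, 10110, 1110-

10110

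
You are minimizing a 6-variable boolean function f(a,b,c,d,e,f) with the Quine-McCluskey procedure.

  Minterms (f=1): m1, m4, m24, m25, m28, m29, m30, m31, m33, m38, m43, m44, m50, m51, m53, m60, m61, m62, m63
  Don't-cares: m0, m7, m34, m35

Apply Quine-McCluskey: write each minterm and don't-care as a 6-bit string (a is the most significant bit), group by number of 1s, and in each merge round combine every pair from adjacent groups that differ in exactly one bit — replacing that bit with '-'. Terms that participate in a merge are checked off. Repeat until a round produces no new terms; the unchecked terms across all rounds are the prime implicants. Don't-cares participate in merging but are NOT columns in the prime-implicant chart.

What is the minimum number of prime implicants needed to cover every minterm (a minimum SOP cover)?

[col 0] 000000*, 000001*, 000100*, 000111, 011000*, 011001*, 011100*, 011101*, 011110*, 011111*, 100001*, 100010*, 100011*, 100110*, 101011*, 101100*, 110010*, 110011*, 110101*, 111100*, 111101*, 111110*, 111111*
[col 1] -00001, -11100*, -11101*, -11110*, -11111*, 000-00, 00000-, 011-00*, 011-01*, 01100-*, 0111-0*, 0111-1*, 01110-*, 01111-*, 1-0010*, 1-0011*, 1-1100, 10-011, 100-10, 1000-1, 10001-*, 11-101, 11001-*, 1111-0*, 1111-1*, 11110-*, 11111-*
[col 2] -111-0*, -111-1*, -1110-*, -1111-*, 011-0-, 0111--*, 1-001-, 1111--*
[col 3] -111--
Prime implicants: -00001, -111--, 000-00, 00000-, 000111, 011-0-, 1-001-, 1-1100, 10-011, 100-10, 1000-1, 11-101
PI chart (minterm → PIs covering it):
  1 | -00001,00000-
  4 | 000-00  (sole → essential)
  24 | 011-0-  (sole → essential)
  25 | 011-0-  (sole → essential)
  28 | -111--,011-0-
  29 | -111--,011-0-
  30 | -111--  (sole → essential)
  31 | -111--  (sole → essential)
  33 | -00001,1000-1
  38 | 100-10  (sole → essential)
  43 | 10-011  (sole → essential)
  44 | 1-1100  (sole → essential)
  50 | 1-001-  (sole → essential)
  51 | 1-001-  (sole → essential)
  53 | 11-101  (sole → essential)
  60 | -111--,1-1100
  61 | -111--,11-101
  62 | -111--  (sole → essential)
  63 | -111--  (sole → essential)
Essential prime implicants: -111--, 000-00, 011-0-, 1-001-, 1-1100, 10-011, 100-10, 11-101
Petrick residual → -00001
Minimum SOP uses 9 PIs: b'c'd'e'f + bcd + a'b'c'e'f' + a'bce' + ac'd'e + acde'f' + ab'd'ef + ab'c'ef' + abde'f

9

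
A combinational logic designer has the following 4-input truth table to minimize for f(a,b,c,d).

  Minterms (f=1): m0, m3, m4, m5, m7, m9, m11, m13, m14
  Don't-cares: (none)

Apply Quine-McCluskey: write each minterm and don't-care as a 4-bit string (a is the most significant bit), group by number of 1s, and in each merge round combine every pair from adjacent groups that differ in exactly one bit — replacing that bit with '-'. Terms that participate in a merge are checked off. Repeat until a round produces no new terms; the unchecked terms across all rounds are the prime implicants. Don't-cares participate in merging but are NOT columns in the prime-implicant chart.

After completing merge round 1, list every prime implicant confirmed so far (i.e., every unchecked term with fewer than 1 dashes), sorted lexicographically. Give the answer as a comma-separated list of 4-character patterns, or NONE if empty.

size-2^0 implicants → 0000(✓)  0011(✓)  0100(✓)  0101(✓)  0111(✓)  1001(✓)  1011(✓)  1101(✓)  1110
size-2^1 implicants → -011  -101  0-00  0-11  01-1  010-  1-01  10-1
Unchecked terms (primes): -011, -101, 0-00, 0-11, 01-1, 010-, 1-01, 10-1, 1110

1110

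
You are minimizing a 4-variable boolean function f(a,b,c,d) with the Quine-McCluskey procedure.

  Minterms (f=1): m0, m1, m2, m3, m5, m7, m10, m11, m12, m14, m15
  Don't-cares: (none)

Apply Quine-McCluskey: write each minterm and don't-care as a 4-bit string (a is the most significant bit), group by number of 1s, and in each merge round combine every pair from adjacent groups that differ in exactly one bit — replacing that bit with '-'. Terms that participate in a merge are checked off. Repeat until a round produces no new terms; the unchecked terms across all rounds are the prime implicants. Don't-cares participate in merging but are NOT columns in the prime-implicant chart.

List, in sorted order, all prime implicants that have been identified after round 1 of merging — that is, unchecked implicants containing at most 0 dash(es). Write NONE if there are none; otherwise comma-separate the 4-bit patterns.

NONE

Round 0: 0000✓ 0001✓ 0010✓ 0011✓ 0101✓ 0111✓ 1010✓ 1011✓ 1100✓ 1110✓ 1111✓
Round 1: -010✓ -011✓ -111✓ 0-01✓ 0-11✓ 00-0✓ 00-1✓ 000-✓ 001-✓ 01-1✓ 1-10✓ 1-11✓ 101-✓ 11-0 111-✓
Round 2: --11 -01- 0--1 00-- 1-1-
PIs = {--11, -01-, 0--1, 00--, 1-1-, 11-0}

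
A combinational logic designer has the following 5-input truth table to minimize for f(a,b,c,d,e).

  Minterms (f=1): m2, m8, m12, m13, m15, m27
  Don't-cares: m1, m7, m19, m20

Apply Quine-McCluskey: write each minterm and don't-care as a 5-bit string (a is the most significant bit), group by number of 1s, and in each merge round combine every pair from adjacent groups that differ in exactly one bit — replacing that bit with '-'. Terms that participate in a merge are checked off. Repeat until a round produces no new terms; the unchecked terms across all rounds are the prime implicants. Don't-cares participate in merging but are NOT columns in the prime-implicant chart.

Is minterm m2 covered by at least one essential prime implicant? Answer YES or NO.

Round 0: 00001 00010 00111✓ 01000✓ 01100✓ 01101✓ 01111✓ 10011✓ 10100 11011✓
Round 1: 0-111 01-00 011-1 0110- 1-011
PIs = {0-111, 00001, 00010, 01-00, 011-1, 0110-, 1-011, 10100}
Coverage chart:
  m2: 00010 ←essential
  m8: 01-00 ←essential
  m12: 01-00,0110-
  m13: 011-1,0110-
  m15: 0-111,011-1
  m27: 1-011 ←essential
Essential: 00010, 01-00, 1-011

YES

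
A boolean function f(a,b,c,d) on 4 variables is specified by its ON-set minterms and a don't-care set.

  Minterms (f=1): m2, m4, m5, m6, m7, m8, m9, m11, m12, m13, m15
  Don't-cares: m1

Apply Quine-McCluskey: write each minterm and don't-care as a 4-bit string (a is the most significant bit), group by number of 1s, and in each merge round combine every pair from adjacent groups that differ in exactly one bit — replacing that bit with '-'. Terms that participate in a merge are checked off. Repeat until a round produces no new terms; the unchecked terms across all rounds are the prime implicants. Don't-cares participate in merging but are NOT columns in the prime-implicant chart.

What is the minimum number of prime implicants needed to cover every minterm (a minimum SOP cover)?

4

size-2^0 implicants → 0001(✓)  0010(✓)  0100(✓)  0101(✓)  0110(✓)  0111(✓)  1000(✓)  1001(✓)  1011(✓)  1100(✓)  1101(✓)  1111(✓)
size-2^1 implicants → -001(✓)  -100(✓)  -101(✓)  -111(✓)  0-01(✓)  0-10  01-0(✓)  01-1(✓)  010-(✓)  011-(✓)  1-00(✓)  1-01(✓)  1-11(✓)  10-1(✓)  100-(✓)  11-1(✓)  110-(✓)
size-2^2 implicants → --01  -1-1  -10-  01--  1--1  1-0-
Unchecked terms (primes): --01, -1-1, -10-, 0-10, 01--, 1--1, 1-0-
Minterm coverage:
  m2 ⊆ 0-10 [E]
  m4 ⊆ -10-,01--
  m5 ⊆ --01,-1-1,-10-,01--
  m6 ⊆ 0-10,01--
  m7 ⊆ -1-1,01--
  m8 ⊆ 1-0- [E]
  m9 ⊆ --01,1--1,1-0-
  m11 ⊆ 1--1 [E]
  m12 ⊆ -10-,1-0-
  m13 ⊆ --01,-1-1,-10-,1--1,1-0-
  m15 ⊆ -1-1,1--1
E = {0-10, 1--1, 1-0-}
Petrick residual → 01--
Cover = a'cd' + a'b + ad + ac'  |cover|=4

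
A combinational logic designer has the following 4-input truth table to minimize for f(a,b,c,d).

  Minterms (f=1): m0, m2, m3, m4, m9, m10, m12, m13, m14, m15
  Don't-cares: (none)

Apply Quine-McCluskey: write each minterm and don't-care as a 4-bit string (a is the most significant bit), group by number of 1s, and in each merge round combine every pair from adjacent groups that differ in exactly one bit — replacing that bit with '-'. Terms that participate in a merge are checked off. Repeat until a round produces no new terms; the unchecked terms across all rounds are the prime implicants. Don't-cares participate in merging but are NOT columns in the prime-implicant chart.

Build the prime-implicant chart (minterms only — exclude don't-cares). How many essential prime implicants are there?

3

[col 0] 0000*, 0010*, 0011*, 0100*, 1001*, 1010*, 1100*, 1101*, 1110*, 1111*
[col 1] -010, -100, 0-00, 00-0, 001-, 1-01, 1-10, 11-0*, 11-1*, 110-*, 111-*
[col 2] 11--
Prime implicants: -010, -100, 0-00, 00-0, 001-, 1-01, 1-10, 11--
PI chart (minterm → PIs covering it):
  0 | 0-00,00-0
  2 | -010,00-0,001-
  3 | 001-  (sole → essential)
  4 | -100,0-00
  9 | 1-01  (sole → essential)
  10 | -010,1-10
  12 | -100,11--
  13 | 1-01,11--
  14 | 1-10,11--
  15 | 11--  (sole → essential)
Essential prime implicants: 001-, 1-01, 11--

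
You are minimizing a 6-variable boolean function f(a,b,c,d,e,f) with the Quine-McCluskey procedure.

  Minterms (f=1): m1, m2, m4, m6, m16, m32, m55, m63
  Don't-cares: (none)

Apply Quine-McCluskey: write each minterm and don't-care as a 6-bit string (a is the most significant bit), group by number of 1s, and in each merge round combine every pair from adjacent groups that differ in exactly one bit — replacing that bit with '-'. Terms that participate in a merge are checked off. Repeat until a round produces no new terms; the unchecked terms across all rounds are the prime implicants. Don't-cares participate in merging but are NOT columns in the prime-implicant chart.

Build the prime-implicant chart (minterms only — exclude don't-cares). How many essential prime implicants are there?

6

[col 0] 000001, 000010*, 000100*, 000110*, 010000, 100000, 110111*, 111111*
[col 1] 000-10, 0001-0, 11-111
Prime implicants: 000-10, 000001, 0001-0, 010000, 100000, 11-111
PI chart (minterm → PIs covering it):
  1 | 000001  (sole → essential)
  2 | 000-10  (sole → essential)
  4 | 0001-0  (sole → essential)
  6 | 000-10,0001-0
  16 | 010000  (sole → essential)
  32 | 100000  (sole → essential)
  55 | 11-111  (sole → essential)
  63 | 11-111  (sole → essential)
Essential prime implicants: 000-10, 000001, 0001-0, 010000, 100000, 11-111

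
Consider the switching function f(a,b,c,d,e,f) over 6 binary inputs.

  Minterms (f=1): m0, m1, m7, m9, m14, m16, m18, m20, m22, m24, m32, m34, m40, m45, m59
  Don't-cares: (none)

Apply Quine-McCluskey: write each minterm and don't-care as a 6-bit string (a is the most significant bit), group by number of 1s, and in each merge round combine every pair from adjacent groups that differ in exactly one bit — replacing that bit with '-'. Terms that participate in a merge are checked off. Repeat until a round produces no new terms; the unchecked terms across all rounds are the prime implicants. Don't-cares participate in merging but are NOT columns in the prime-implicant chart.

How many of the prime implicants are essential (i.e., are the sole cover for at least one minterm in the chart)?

Round 0: 000000✓ 000001✓ 000111 001001✓ 001110 010000✓ 010010✓ 010100✓ 010110✓ 011000✓ 100000✓ 100010✓ 101000✓ 101101 111011
Round 1: -00000 0-0000 00-001 00000- 01-000 010-00✓ 010-10✓ 0100-0✓ 0101-0✓ 10-000 1000-0
Round 2: 010--0
PIs = {-00000, 0-0000, 00-001, 00000-, 000111, 001110, 01-000, 010--0, 10-000, 1000-0, 101101, 111011}
Coverage chart:
  m0: -00000,0-0000,00000-
  m1: 00-001,00000-
  m7: 000111 ←essential
  m9: 00-001 ←essential
  m14: 001110 ←essential
  m16: 0-0000,01-000,010--0
  m18: 010--0 ←essential
  m20: 010--0 ←essential
  m22: 010--0 ←essential
  m24: 01-000 ←essential
  m32: -00000,10-000,1000-0
  m34: 1000-0 ←essential
  m40: 10-000 ←essential
  m45: 101101 ←essential
  m59: 111011 ←essential
Essential: 00-001, 000111, 001110, 01-000, 010--0, 10-000, 1000-0, 101101, 111011

9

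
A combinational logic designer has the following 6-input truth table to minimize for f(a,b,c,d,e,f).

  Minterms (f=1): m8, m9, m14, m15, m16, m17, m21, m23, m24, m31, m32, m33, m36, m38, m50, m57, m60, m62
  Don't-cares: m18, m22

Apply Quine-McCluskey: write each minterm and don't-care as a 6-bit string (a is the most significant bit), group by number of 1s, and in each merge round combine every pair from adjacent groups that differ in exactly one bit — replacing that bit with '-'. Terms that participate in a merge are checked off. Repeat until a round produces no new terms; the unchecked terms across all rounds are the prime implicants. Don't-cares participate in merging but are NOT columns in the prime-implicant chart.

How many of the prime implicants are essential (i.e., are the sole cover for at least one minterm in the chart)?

7

[col 0] 001000*, 001001*, 001110*, 001111*, 010000*, 010001*, 010010*, 010101*, 010110*, 010111*, 011000*, 011111*, 100000*, 100001*, 100100*, 100110*, 110010*, 111001, 111100*, 111110*
[col 1] -10010, 0-1000, 0-1111, 00100-, 00111-, 01-000, 01-111, 010-01, 010-10, 0100-0, 01000-, 0101-1, 01011-, 100-00, 10000-, 1001-0, 1111-0
Prime implicants: -10010, 0-1000, 0-1111, 00100-, 00111-, 01-000, 01-111, 010-01, 010-10, 0100-0, 01000-, 0101-1, 01011-, 100-00, 10000-, 1001-0, 111001, 1111-0
PI chart (minterm → PIs covering it):
  8 | 0-1000,00100-
  9 | 00100-  (sole → essential)
  14 | 00111-  (sole → essential)
  15 | 0-1111,00111-
  16 | 01-000,0100-0,01000-
  17 | 010-01,01000-
  21 | 010-01,0101-1
  23 | 01-111,0101-1,01011-
  24 | 0-1000,01-000
  31 | 0-1111,01-111
  32 | 100-00,10000-
  33 | 10000-  (sole → essential)
  36 | 100-00,1001-0
  38 | 1001-0  (sole → essential)
  50 | -10010  (sole → essential)
  57 | 111001  (sole → essential)
  60 | 1111-0  (sole → essential)
  62 | 1111-0  (sole → essential)
Essential prime implicants: -10010, 00100-, 00111-, 10000-, 1001-0, 111001, 1111-0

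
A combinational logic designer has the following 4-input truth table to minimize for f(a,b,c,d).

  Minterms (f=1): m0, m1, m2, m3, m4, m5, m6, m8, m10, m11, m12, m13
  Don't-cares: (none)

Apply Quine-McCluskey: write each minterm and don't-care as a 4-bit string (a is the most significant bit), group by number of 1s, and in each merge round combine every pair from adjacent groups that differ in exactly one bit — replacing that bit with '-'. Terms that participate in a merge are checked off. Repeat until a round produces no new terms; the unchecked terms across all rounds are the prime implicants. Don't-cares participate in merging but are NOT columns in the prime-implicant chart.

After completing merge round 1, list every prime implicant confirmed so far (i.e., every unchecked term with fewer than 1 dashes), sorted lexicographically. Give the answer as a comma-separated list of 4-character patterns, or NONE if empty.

[col 0] 0000*, 0001*, 0010*, 0011*, 0100*, 0101*, 0110*, 1000*, 1010*, 1011*, 1100*, 1101*
[col 1] -000*, -010*, -011*, -100*, -101*, 0-00*, 0-01*, 0-10*, 00-0*, 00-1*, 000-*, 001-*, 01-0*, 010-*, 1-00*, 10-0*, 101-*, 110-*
[col 2] --00, -0-0, -01-, -10-, 0--0, 0-0-, 00--
Prime implicants: --00, -0-0, -01-, -10-, 0--0, 0-0-, 00--

NONE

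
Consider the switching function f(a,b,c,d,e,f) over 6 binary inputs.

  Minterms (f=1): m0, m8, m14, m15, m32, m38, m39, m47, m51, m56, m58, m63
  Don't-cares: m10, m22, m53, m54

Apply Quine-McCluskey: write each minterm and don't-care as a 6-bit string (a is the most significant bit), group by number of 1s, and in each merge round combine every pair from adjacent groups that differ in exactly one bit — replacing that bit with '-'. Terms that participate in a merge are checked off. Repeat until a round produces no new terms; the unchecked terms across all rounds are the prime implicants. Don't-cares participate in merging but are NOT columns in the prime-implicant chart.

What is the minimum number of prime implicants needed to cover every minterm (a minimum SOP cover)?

size-2^0 implicants → 000000(✓)  001000(✓)  001010(✓)  001110(✓)  001111(✓)  010110(✓)  100000(✓)  100110(✓)  100111(✓)  101111(✓)  110011  110101  110110(✓)  111000(✓)  111010(✓)  111111(✓)
size-2^1 implicants → -00000  -01111  -10110  00-000  001-10  0010-0  00111-  1-0110  1-1111  10-111  10011-  1110-0
Unchecked terms (primes): -00000, -01111, -10110, 00-000, 001-10, 0010-0, 00111-, 1-0110, 1-1111, 10-111, 10011-, 110011, 110101, 1110-0
Minterm coverage:
  m0 ⊆ -00000,00-000
  m8 ⊆ 00-000,0010-0
  m14 ⊆ 001-10,00111-
  m15 ⊆ -01111,00111-
  m32 ⊆ -00000 [E]
  m38 ⊆ 1-0110,10011-
  m39 ⊆ 10-111,10011-
  m47 ⊆ -01111,1-1111,10-111
  m51 ⊆ 110011 [E]
  m56 ⊆ 1110-0 [E]
  m58 ⊆ 1110-0 [E]
  m63 ⊆ 1-1111 [E]
E = {-00000, 1-1111, 110011, 1110-0}
Petrick residual → 00-000, 00111-, 10011-
Cover = b'c'd'e'f' + a'b'd'e'f' + a'b'cde + acdef + ab'c'de + abc'd'ef + abcd'f'  |cover|=7

7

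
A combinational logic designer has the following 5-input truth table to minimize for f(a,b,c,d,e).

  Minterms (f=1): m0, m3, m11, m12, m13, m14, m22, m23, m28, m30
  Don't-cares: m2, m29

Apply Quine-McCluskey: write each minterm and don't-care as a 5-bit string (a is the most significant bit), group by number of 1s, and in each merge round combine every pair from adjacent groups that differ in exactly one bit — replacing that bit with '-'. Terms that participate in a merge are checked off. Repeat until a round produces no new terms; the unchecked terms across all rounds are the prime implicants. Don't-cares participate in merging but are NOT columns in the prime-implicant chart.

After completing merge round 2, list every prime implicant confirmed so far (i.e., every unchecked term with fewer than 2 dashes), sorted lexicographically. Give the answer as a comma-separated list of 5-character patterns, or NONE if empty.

size-2^0 implicants → 00000(✓)  00010(✓)  00011(✓)  01011(✓)  01100(✓)  01101(✓)  01110(✓)  10110(✓)  10111(✓)  11100(✓)  11101(✓)  11110(✓)
size-2^1 implicants → -1100(✓)  -1101(✓)  -1110(✓)  0-011  000-0  0001-  011-0(✓)  0110-(✓)  1-110  1011-  111-0(✓)  1110-(✓)
size-2^2 implicants → -11-0  -110-
Unchecked terms (primes): -11-0, -110-, 0-011, 000-0, 0001-, 1-110, 1011-

0-011, 000-0, 0001-, 1-110, 1011-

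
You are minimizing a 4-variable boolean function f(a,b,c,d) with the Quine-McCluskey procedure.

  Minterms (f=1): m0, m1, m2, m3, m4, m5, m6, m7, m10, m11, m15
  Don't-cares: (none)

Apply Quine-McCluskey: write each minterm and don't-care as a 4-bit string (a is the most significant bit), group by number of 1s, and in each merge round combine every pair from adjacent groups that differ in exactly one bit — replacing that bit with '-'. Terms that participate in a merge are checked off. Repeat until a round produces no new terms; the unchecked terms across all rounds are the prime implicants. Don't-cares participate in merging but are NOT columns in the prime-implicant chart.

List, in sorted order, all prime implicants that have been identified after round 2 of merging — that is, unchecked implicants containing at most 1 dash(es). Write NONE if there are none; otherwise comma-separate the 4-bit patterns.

size-2^0 implicants → 0000(✓)  0001(✓)  0010(✓)  0011(✓)  0100(✓)  0101(✓)  0110(✓)  0111(✓)  1010(✓)  1011(✓)  1111(✓)
size-2^1 implicants → -010(✓)  -011(✓)  -111(✓)  0-00(✓)  0-01(✓)  0-10(✓)  0-11(✓)  00-0(✓)  00-1(✓)  000-(✓)  001-(✓)  01-0(✓)  01-1(✓)  010-(✓)  011-(✓)  1-11(✓)  101-(✓)
size-2^2 implicants → --11  -01-  0--0(✓)  0--1(✓)  0-0-(✓)  0-1-(✓)  00--(✓)  01--(✓)
size-2^3 implicants → 0---
Unchecked terms (primes): --11, -01-, 0---

NONE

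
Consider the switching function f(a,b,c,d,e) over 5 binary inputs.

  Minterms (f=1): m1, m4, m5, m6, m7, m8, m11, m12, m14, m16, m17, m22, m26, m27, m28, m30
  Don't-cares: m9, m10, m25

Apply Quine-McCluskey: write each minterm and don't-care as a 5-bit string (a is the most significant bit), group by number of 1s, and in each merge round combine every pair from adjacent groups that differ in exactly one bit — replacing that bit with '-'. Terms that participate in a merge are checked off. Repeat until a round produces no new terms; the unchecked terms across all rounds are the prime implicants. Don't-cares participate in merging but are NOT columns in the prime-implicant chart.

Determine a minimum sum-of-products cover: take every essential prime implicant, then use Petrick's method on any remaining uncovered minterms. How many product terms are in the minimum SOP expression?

size-2^0 implicants → 00001(✓)  00100(✓)  00101(✓)  00110(✓)  00111(✓)  01000(✓)  01001(✓)  01010(✓)  01011(✓)  01100(✓)  01110(✓)  10000(✓)  10001(✓)  10110(✓)  11001(✓)  11010(✓)  11011(✓)  11100(✓)  11110(✓)
size-2^1 implicants → -0001(✓)  -0110(✓)  -1001(✓)  -1010(✓)  -1011(✓)  -1100(✓)  -1110(✓)  0-001(✓)  0-100(✓)  0-110(✓)  00-01  001-0(✓)  001-1(✓)  0010-(✓)  0011-(✓)  01-00(✓)  01-10(✓)  010-0(✓)  010-1(✓)  0100-(✓)  0101-(✓)  011-0(✓)  1-001(✓)  1-110(✓)  1000-  11-10(✓)  110-1(✓)  1101-(✓)  111-0(✓)
size-2^2 implicants → --001  --110  -1-10  -10-1  -101-  -11-0  0-1-0  001--  01--0  010--
Unchecked terms (primes): --001, --110, -1-10, -10-1, -101-, -11-0, 0-1-0, 00-01, 001--, 01--0, 010--, 1000-
Minterm coverage:
  m1 ⊆ --001,00-01
  m4 ⊆ 0-1-0,001--
  m5 ⊆ 00-01,001--
  m6 ⊆ --110,0-1-0,001--
  m7 ⊆ 001-- [E]
  m8 ⊆ 01--0,010--
  m11 ⊆ -10-1,-101-,010--
  m12 ⊆ -11-0,0-1-0,01--0
  m14 ⊆ --110,-1-10,-11-0,0-1-0,01--0
  m16 ⊆ 1000- [E]
  m17 ⊆ --001,1000-
  m22 ⊆ --110 [E]
  m26 ⊆ -1-10,-101-
  m27 ⊆ -10-1,-101-
  m28 ⊆ -11-0 [E]
  m30 ⊆ --110,-1-10,-11-0
E = {--110, -11-0, 001--, 1000-}
Petrick residual → --001, -101-, 01--0
Cover = c'd'e + cde' + bc'd + bce' + a'b'c + a'be' + ab'c'd'  |cover|=7

7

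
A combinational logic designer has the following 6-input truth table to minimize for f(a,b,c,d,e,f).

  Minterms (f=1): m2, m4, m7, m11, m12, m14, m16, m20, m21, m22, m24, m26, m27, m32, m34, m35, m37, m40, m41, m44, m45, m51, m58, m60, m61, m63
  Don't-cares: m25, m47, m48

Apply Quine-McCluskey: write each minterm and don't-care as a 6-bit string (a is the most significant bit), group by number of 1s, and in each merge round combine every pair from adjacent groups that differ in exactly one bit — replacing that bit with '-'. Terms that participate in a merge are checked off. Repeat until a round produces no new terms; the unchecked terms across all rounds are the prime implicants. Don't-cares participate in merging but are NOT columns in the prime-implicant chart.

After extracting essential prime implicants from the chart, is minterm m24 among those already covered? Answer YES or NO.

Round 0: 000010✓ 000100✓ 000111 001011✓ 001100✓ 001110✓ 010000✓ 010100✓ 010101✓ 010110✓ 011000✓ 011001✓ 011010✓ 011011✓ 100000✓ 100010✓ 100011✓ 100101✓ 101000✓ 101001✓ 101100✓ 101101✓ 101111✓ 110000✓ 110011✓ 111010✓ 111100✓ 111101✓ 111111✓
Round 1: -00010 -01100 -10000 -11010 0-0100 0-1011 00-100 0011-0 01-000 010-00 0101-0 01010- 0110-0✓ 0110-1✓ 01100-✓ 01101-✓ 1-0000 1-0011 1-1100✓ 1-1101✓ 1-1111✓ 10-000 10-101 1000-0 10001- 101-00✓ 101-01✓ 10100-✓ 1011-1✓ 10110-✓ 1111-1✓ 11110-✓
Round 2: 0110-- 1-11-1 1-110- 101-0-
PIs = {-00010, -01100, -10000, -11010, 0-0100, 0-1011, 00-100, 000111, 0011-0, 01-000, 010-00, 0101-0, 01010-, 0110--, 1-0000, 1-0011, 1-11-1, 1-110-, 10-000, 10-101, 1000-0, 10001-, 101-0-}
Coverage chart:
  m2: -00010 ←essential
  m4: 0-0100,00-100
  m7: 000111 ←essential
  m11: 0-1011 ←essential
  m12: -01100,00-100,0011-0
  m14: 0011-0 ←essential
  m16: -10000,01-000,010-00
  m20: 0-0100,010-00,0101-0,01010-
  m21: 01010- ←essential
  m22: 0101-0 ←essential
  m24: 01-000,0110--
  m26: -11010,0110--
  m27: 0-1011,0110--
  m32: 1-0000,10-000,1000-0
  m34: -00010,1000-0,10001-
  m35: 1-0011,10001-
  m37: 10-101 ←essential
  m40: 10-000,101-0-
  m41: 101-0- ←essential
  m44: -01100,1-110-,101-0-
  m45: 1-11-1,1-110-,10-101,101-0-
  m51: 1-0011 ←essential
  m58: -11010 ←essential
  m60: 1-110- ←essential
  m61: 1-11-1,1-110-
  m63: 1-11-1 ←essential
Essential: -00010, -11010, 0-1011, 000111, 0011-0, 0101-0, 01010-, 1-0011, 1-11-1, 1-110-, 10-101, 101-0-

NO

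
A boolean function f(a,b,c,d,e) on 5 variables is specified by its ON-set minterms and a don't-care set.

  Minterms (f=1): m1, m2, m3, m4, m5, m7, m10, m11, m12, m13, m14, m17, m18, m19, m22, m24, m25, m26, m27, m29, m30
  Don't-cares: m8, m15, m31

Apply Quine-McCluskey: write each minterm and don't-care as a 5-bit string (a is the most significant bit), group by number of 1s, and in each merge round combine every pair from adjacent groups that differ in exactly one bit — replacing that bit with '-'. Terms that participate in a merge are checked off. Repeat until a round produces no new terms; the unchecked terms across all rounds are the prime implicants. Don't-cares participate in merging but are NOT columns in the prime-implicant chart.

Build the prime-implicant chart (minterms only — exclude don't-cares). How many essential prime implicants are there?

3

Round 0: 00001✓ 00010✓ 00011✓ 00100✓ 00101✓ 00111✓ 01000✓ 01010✓ 01011✓ 01100✓ 01101✓ 01110✓ 01111✓ 10001✓ 10010✓ 10011✓ 10110✓ 11000✓ 11001✓ 11010✓ 11011✓ 11101✓ 11110✓ 11111✓
Round 1: -0001✓ -0010✓ -0011✓ -1000✓ -1010✓ -1011✓ -1101✓ -1110✓ -1111✓ 0-010✓ 0-011✓ 0-100✓ 0-101✓ 0-111✓ 00-01✓ 00-11✓ 000-1✓ 0001-✓ 001-1✓ 0010-✓ 01-00✓ 01-10✓ 01-11✓ 010-0✓ 0101-✓ 011-0✓ 011-1✓ 0110-✓ 0111-✓ 1-001✓ 1-010✓ 1-011✓ 1-110✓ 10-10✓ 100-1✓ 1001-✓ 11-01✓ 11-10✓ 11-11✓ 110-0✓ 110-1✓ 1100-✓ 1101-✓ 111-1✓ 1111-✓
Round 2: --010✓ --011✓ -00-1 -001-✓ -1-10✓ -1-11✓ -10-0 -101-✓ -11-1 -111-✓ 0--11 0-01-✓ 0-1-1 0-10- 00--1 01--0 01-1-✓ 011-- 1--10 1-0-1 1-01-✓ 11--1 11-1-✓ 110--
Round 3: --01- -1-1-
PIs = {--01-, -00-1, -1-1-, -10-0, -11-1, 0--11, 0-1-1, 0-10-, 00--1, 01--0, 011--, 1--10, 1-0-1, 11--1, 110--}
Coverage chart:
  m1: -00-1,00--1
  m2: --01- ←essential
  m3: --01-,-00-1,0--11,00--1
  m4: 0-10- ←essential
  m5: 0-1-1,0-10-,00--1
  m7: 0--11,0-1-1,00--1
  m10: --01-,-1-1-,-10-0,01--0
  m11: --01-,-1-1-,0--11
  m12: 0-10-,01--0,011--
  m13: -11-1,0-1-1,0-10-,011--
  m14: -1-1-,01--0,011--
  m17: -00-1,1-0-1
  m18: --01-,1--10
  m19: --01-,-00-1,1-0-1
  m22: 1--10 ←essential
  m24: -10-0,110--
  m25: 1-0-1,11--1,110--
  m26: --01-,-1-1-,-10-0,1--10,110--
  m27: --01-,-1-1-,1-0-1,11--1,110--
  m29: -11-1,11--1
  m30: -1-1-,1--10
Essential: --01-, 0-10-, 1--10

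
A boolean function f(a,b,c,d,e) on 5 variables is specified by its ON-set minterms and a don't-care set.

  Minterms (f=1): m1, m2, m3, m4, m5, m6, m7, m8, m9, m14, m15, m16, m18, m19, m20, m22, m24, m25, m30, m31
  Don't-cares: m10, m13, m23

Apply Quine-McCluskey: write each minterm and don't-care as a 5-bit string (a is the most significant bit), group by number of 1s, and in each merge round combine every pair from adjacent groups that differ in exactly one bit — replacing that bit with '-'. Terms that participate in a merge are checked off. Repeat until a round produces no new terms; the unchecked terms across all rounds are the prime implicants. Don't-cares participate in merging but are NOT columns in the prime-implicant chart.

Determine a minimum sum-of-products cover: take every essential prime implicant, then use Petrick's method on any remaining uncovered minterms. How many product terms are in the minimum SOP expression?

6

size-2^0 implicants → 00001(✓)  00010(✓)  00011(✓)  00100(✓)  00101(✓)  00110(✓)  00111(✓)  01000(✓)  01001(✓)  01010(✓)  01101(✓)  01110(✓)  01111(✓)  10000(✓)  10010(✓)  10011(✓)  10100(✓)  10110(✓)  10111(✓)  11000(✓)  11001(✓)  11110(✓)  11111(✓)
size-2^1 implicants → -0010(✓)  -0011(✓)  -0100(✓)  -0110(✓)  -0111(✓)  -1000(✓)  -1001(✓)  -1110(✓)  -1111(✓)  0-001(✓)  0-010(✓)  0-101(✓)  0-110(✓)  0-111(✓)  00-01(✓)  00-10(✓)  00-11(✓)  000-1(✓)  0001-(✓)  001-0(✓)  001-1(✓)  0010-(✓)  0011-(✓)  01-01(✓)  01-10(✓)  010-0  0100-(✓)  011-1(✓)  0111-(✓)  1-000  1-110(✓)  1-111(✓)  10-00(✓)  10-10(✓)  10-11(✓)  100-0(✓)  1001-(✓)  101-0(✓)  1011-(✓)  1100-(✓)  1111-(✓)
size-2^2 implicants → --110(✓)  --111(✓)  -0-10(✓)  -0-11(✓)  -001-(✓)  -01-0  -011-(✓)  -100-  -111-(✓)  0--01  0--10  0-1-1  0-11-(✓)  00--1  00-1-(✓)  001--  1-11-(✓)  10--0  10-1-(✓)
size-2^3 implicants → --11-  -0-1-
Unchecked terms (primes): --11-, -0-1-, -01-0, -100-, 0--01, 0--10, 0-1-1, 00--1, 001--, 010-0, 1-000, 10--0
Minterm coverage:
  m1 ⊆ 0--01,00--1
  m2 ⊆ -0-1-,0--10
  m3 ⊆ -0-1-,00--1
  m4 ⊆ -01-0,001--
  m5 ⊆ 0--01,0-1-1,00--1,001--
  m6 ⊆ --11-,-0-1-,-01-0,0--10,001--
  m7 ⊆ --11-,-0-1-,0-1-1,00--1,001--
  m8 ⊆ -100-,010-0
  m9 ⊆ -100-,0--01
  m14 ⊆ --11-,0--10
  m15 ⊆ --11-,0-1-1
  m16 ⊆ 1-000,10--0
  m18 ⊆ -0-1-,10--0
  m19 ⊆ -0-1- [E]
  m20 ⊆ -01-0,10--0
  m22 ⊆ --11-,-0-1-,-01-0,10--0
  m24 ⊆ -100-,1-000
  m25 ⊆ -100- [E]
  m30 ⊆ --11- [E]
  m31 ⊆ --11- [E]
E = {--11-, -0-1-, -100-}
Petrick residual → -01-0, 0--01, 1-000
Cover = cd + b'd + b'ce' + bc'd' + a'd'e + ac'd'e'  |cover|=6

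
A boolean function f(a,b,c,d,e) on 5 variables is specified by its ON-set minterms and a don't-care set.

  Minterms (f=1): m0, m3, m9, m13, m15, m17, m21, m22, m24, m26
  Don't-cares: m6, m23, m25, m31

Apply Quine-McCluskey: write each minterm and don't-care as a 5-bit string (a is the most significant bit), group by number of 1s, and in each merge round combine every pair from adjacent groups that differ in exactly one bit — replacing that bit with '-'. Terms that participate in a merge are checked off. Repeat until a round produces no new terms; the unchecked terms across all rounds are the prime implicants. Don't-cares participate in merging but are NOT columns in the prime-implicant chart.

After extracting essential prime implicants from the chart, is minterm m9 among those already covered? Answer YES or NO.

[col 0] 00000, 00011, 00110*, 01001*, 01101*, 01111*, 10001*, 10101*, 10110*, 10111*, 11000*, 11001*, 11010*, 11111*
[col 1] -0110, -1001, -1111, 01-01, 011-1, 1-001, 1-111, 10-01, 101-1, 1011-, 110-0, 1100-
Prime implicants: -0110, -1001, -1111, 00000, 00011, 01-01, 011-1, 1-001, 1-111, 10-01, 101-1, 1011-, 110-0, 1100-
PI chart (minterm → PIs covering it):
  0 | 00000  (sole → essential)
  3 | 00011  (sole → essential)
  9 | -1001,01-01
  13 | 01-01,011-1
  15 | -1111,011-1
  17 | 1-001,10-01
  21 | 10-01,101-1
  22 | -0110,1011-
  24 | 110-0,1100-
  26 | 110-0  (sole → essential)
Essential prime implicants: 00000, 00011, 110-0

NO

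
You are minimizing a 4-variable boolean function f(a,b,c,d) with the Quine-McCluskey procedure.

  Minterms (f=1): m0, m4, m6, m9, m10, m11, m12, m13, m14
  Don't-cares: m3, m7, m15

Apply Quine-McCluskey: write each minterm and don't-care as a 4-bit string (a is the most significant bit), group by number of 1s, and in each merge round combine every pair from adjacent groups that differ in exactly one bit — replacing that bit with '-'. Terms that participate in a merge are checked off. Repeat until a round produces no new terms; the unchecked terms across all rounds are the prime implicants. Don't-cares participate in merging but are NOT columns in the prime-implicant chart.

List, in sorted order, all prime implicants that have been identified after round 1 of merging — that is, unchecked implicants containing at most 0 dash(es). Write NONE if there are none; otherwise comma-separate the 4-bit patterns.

NONE

Round 0: 0000✓ 0011✓ 0100✓ 0110✓ 0111✓ 1001✓ 1010✓ 1011✓ 1100✓ 1101✓ 1110✓ 1111✓
Round 1: -011✓ -100✓ -110✓ -111✓ 0-00 0-11✓ 01-0✓ 011-✓ 1-01✓ 1-10✓ 1-11✓ 10-1✓ 101-✓ 11-0✓ 11-1✓ 110-✓ 111-✓
Round 2: --11 -1-0 -11- 1--1 1-1- 11--
PIs = {--11, -1-0, -11-, 0-00, 1--1, 1-1-, 11--}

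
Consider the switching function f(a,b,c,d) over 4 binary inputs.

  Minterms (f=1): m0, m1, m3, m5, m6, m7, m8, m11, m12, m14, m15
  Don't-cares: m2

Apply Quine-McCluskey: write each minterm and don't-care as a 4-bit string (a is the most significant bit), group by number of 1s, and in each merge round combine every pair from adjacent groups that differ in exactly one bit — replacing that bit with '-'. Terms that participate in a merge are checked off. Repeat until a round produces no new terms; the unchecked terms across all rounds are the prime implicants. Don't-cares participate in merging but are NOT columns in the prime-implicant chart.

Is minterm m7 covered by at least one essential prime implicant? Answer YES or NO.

[col 0] 0000*, 0001*, 0010*, 0011*, 0101*, 0110*, 0111*, 1000*, 1011*, 1100*, 1110*, 1111*
[col 1] -000, -011*, -110*, -111*, 0-01*, 0-10*, 0-11*, 00-0*, 00-1*, 000-*, 001-*, 01-1*, 011-*, 1-00, 1-11*, 11-0, 111-*
[col 2] --11, -11-, 0--1, 0-1-, 00--
Prime implicants: --11, -000, -11-, 0--1, 0-1-, 00--, 1-00, 11-0
PI chart (minterm → PIs covering it):
  0 | -000,00--
  1 | 0--1,00--
  3 | --11,0--1,0-1-,00--
  5 | 0--1  (sole → essential)
  6 | -11-,0-1-
  7 | --11,-11-,0--1,0-1-
  8 | -000,1-00
  11 | --11  (sole → essential)
  12 | 1-00,11-0
  14 | -11-,11-0
  15 | --11,-11-
Essential prime implicants: --11, 0--1

YES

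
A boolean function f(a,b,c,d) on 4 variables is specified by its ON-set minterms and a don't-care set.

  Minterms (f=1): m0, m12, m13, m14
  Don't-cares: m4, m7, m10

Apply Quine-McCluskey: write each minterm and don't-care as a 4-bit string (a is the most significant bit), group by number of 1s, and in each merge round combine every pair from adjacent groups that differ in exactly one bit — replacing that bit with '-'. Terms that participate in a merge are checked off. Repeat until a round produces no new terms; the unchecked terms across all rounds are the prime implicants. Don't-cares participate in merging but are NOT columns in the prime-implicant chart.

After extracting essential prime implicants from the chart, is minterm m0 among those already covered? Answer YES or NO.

YES

Round 0: 0000✓ 0100✓ 0111 1010✓ 1100✓ 1101✓ 1110✓
Round 1: -100 0-00 1-10 11-0 110-
PIs = {-100, 0-00, 0111, 1-10, 11-0, 110-}
Coverage chart:
  m0: 0-00 ←essential
  m12: -100,11-0,110-
  m13: 110- ←essential
  m14: 1-10,11-0
Essential: 0-00, 110-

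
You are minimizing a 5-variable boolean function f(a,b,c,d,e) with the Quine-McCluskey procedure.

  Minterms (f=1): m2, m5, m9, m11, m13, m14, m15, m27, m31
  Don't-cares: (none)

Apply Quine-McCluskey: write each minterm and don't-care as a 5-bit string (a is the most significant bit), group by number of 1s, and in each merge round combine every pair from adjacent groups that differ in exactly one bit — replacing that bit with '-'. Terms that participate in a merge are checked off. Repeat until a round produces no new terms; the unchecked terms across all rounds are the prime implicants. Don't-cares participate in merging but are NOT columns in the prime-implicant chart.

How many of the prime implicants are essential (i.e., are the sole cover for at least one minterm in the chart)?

5

Round 0: 00010 00101✓ 01001✓ 01011✓ 01101✓ 01110✓ 01111✓ 11011✓ 11111✓
Round 1: -1011✓ -1111✓ 0-101 01-01✓ 01-11✓ 010-1✓ 011-1✓ 0111- 11-11✓
Round 2: -1-11 01--1
PIs = {-1-11, 0-101, 00010, 01--1, 0111-}
Coverage chart:
  m2: 00010 ←essential
  m5: 0-101 ←essential
  m9: 01--1 ←essential
  m11: -1-11,01--1
  m13: 0-101,01--1
  m14: 0111- ←essential
  m15: -1-11,01--1,0111-
  m27: -1-11 ←essential
  m31: -1-11 ←essential
Essential: -1-11, 0-101, 00010, 01--1, 0111-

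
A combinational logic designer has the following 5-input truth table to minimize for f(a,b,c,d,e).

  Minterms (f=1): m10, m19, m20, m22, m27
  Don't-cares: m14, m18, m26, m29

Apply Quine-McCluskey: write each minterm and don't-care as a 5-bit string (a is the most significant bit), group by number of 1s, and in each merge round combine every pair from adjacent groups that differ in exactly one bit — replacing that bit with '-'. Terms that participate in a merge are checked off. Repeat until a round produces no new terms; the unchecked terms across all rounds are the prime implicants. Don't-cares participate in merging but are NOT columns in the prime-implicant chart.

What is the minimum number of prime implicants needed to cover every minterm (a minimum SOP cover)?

[col 0] 01010*, 01110*, 10010*, 10011*, 10100*, 10110*, 11010*, 11011*, 11101
[col 1] -1010, 01-10, 1-010*, 1-011*, 10-10, 1001-*, 101-0, 1101-*
[col 2] 1-01-
Prime implicants: -1010, 01-10, 1-01-, 10-10, 101-0, 11101
PI chart (minterm → PIs covering it):
  10 | -1010,01-10
  19 | 1-01-  (sole → essential)
  20 | 101-0  (sole → essential)
  22 | 10-10,101-0
  27 | 1-01-  (sole → essential)
Essential prime implicants: 1-01-, 101-0
Petrick residual → -1010
Minimum SOP uses 3 PIs: bc'de' + ac'd + ab'ce'

3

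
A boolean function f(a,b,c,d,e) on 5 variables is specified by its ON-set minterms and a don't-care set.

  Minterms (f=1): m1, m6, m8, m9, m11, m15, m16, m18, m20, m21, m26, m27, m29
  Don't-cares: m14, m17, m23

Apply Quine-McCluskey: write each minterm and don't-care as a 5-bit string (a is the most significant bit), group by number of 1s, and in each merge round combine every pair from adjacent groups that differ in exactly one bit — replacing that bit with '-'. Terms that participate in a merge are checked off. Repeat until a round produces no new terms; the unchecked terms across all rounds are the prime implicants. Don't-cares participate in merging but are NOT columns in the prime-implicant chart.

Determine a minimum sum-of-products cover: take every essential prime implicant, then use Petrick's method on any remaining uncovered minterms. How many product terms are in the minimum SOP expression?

Round 0: 00001✓ 00110✓ 01000✓ 01001✓ 01011✓ 01110✓ 01111✓ 10000✓ 10001✓ 10010✓ 10100✓ 10101✓ 10111✓ 11010✓ 11011✓ 11101✓
Round 1: -0001 -1011 0-001 0-110 01-11 010-1 0100- 0111- 1-010 1-101 10-00✓ 10-01✓ 100-0 1000-✓ 101-1 1010-✓ 1101-
Round 2: 10-0-
PIs = {-0001, -1011, 0-001, 0-110, 01-11, 010-1, 0100-, 0111-, 1-010, 1-101, 10-0-, 100-0, 101-1, 1101-}
Coverage chart:
  m1: -0001,0-001
  m6: 0-110 ←essential
  m8: 0100- ←essential
  m9: 0-001,010-1,0100-
  m11: -1011,01-11,010-1
  m15: 01-11,0111-
  m16: 10-0-,100-0
  m18: 1-010,100-0
  m20: 10-0- ←essential
  m21: 1-101,10-0-,101-1
  m26: 1-010,1101-
  m27: -1011,1101-
  m29: 1-101 ←essential
Essential: 0-110, 0100-, 1-101, 10-0-
Petrick residual → -0001, -1011, 01-11, 1-010
Min cover (8 terms): b'c'd'e + bc'de + a'cde' + a'bde + a'bc'd' + ac'de' + acd'e + ab'd'

8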